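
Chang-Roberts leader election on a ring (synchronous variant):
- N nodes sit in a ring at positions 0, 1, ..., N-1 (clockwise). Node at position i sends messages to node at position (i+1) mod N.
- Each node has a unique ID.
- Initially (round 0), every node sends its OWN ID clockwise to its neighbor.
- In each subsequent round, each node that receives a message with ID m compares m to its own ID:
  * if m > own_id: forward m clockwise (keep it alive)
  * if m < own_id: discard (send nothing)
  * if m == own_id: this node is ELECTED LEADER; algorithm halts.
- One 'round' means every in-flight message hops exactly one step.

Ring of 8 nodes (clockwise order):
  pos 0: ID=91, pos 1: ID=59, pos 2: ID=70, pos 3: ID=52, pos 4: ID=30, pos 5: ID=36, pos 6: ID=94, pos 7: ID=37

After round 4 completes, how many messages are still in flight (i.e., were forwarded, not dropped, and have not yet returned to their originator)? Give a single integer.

Answer: 2

Derivation:
Round 1: pos1(id59) recv 91: fwd; pos2(id70) recv 59: drop; pos3(id52) recv 70: fwd; pos4(id30) recv 52: fwd; pos5(id36) recv 30: drop; pos6(id94) recv 36: drop; pos7(id37) recv 94: fwd; pos0(id91) recv 37: drop
Round 2: pos2(id70) recv 91: fwd; pos4(id30) recv 70: fwd; pos5(id36) recv 52: fwd; pos0(id91) recv 94: fwd
Round 3: pos3(id52) recv 91: fwd; pos5(id36) recv 70: fwd; pos6(id94) recv 52: drop; pos1(id59) recv 94: fwd
Round 4: pos4(id30) recv 91: fwd; pos6(id94) recv 70: drop; pos2(id70) recv 94: fwd
After round 4: 2 messages still in flight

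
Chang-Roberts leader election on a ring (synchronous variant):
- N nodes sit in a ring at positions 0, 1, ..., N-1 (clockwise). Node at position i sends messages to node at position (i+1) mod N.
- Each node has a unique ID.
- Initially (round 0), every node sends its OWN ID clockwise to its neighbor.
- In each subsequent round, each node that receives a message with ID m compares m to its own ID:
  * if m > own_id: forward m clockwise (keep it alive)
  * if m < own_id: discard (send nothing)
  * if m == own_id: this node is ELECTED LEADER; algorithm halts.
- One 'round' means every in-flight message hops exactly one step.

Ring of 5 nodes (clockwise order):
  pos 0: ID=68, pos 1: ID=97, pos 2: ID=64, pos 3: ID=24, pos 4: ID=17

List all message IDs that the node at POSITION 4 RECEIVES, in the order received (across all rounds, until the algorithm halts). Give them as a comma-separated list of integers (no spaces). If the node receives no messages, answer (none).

Answer: 24,64,97

Derivation:
Round 1: pos1(id97) recv 68: drop; pos2(id64) recv 97: fwd; pos3(id24) recv 64: fwd; pos4(id17) recv 24: fwd; pos0(id68) recv 17: drop
Round 2: pos3(id24) recv 97: fwd; pos4(id17) recv 64: fwd; pos0(id68) recv 24: drop
Round 3: pos4(id17) recv 97: fwd; pos0(id68) recv 64: drop
Round 4: pos0(id68) recv 97: fwd
Round 5: pos1(id97) recv 97: ELECTED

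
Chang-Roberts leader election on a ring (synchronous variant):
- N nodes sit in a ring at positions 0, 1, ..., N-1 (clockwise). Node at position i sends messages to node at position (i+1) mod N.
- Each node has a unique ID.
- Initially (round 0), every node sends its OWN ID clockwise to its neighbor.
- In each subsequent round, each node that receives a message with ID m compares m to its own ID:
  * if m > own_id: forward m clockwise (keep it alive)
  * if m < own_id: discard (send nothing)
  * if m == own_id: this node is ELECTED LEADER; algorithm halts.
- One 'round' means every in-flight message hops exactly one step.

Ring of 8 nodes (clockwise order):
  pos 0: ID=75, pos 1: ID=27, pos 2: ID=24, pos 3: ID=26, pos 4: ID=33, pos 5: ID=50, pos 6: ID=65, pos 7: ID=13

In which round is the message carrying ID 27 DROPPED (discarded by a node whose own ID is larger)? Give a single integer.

Answer: 3

Derivation:
Round 1: pos1(id27) recv 75: fwd; pos2(id24) recv 27: fwd; pos3(id26) recv 24: drop; pos4(id33) recv 26: drop; pos5(id50) recv 33: drop; pos6(id65) recv 50: drop; pos7(id13) recv 65: fwd; pos0(id75) recv 13: drop
Round 2: pos2(id24) recv 75: fwd; pos3(id26) recv 27: fwd; pos0(id75) recv 65: drop
Round 3: pos3(id26) recv 75: fwd; pos4(id33) recv 27: drop
Round 4: pos4(id33) recv 75: fwd
Round 5: pos5(id50) recv 75: fwd
Round 6: pos6(id65) recv 75: fwd
Round 7: pos7(id13) recv 75: fwd
Round 8: pos0(id75) recv 75: ELECTED
Message ID 27 originates at pos 1; dropped at pos 4 in round 3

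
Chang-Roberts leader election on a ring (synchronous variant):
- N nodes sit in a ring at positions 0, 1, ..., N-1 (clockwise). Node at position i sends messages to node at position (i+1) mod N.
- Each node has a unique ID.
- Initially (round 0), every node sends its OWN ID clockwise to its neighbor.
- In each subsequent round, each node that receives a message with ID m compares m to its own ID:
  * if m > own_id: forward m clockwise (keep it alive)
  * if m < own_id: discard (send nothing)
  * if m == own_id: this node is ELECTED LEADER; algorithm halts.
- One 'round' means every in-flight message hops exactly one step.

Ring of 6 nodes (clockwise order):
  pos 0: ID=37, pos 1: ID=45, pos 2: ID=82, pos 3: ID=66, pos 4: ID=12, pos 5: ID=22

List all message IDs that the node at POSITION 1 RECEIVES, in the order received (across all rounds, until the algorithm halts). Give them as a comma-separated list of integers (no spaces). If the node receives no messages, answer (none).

Answer: 37,66,82

Derivation:
Round 1: pos1(id45) recv 37: drop; pos2(id82) recv 45: drop; pos3(id66) recv 82: fwd; pos4(id12) recv 66: fwd; pos5(id22) recv 12: drop; pos0(id37) recv 22: drop
Round 2: pos4(id12) recv 82: fwd; pos5(id22) recv 66: fwd
Round 3: pos5(id22) recv 82: fwd; pos0(id37) recv 66: fwd
Round 4: pos0(id37) recv 82: fwd; pos1(id45) recv 66: fwd
Round 5: pos1(id45) recv 82: fwd; pos2(id82) recv 66: drop
Round 6: pos2(id82) recv 82: ELECTED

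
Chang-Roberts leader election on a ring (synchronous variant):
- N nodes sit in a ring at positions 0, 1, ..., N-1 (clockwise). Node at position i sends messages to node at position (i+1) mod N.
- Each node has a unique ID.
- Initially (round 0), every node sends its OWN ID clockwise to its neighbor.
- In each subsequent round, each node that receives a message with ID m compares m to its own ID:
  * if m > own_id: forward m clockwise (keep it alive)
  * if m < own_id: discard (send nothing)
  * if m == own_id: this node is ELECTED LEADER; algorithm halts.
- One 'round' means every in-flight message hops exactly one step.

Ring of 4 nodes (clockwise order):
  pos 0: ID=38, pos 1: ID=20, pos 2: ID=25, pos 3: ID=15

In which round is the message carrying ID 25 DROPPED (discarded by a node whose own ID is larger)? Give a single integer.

Answer: 2

Derivation:
Round 1: pos1(id20) recv 38: fwd; pos2(id25) recv 20: drop; pos3(id15) recv 25: fwd; pos0(id38) recv 15: drop
Round 2: pos2(id25) recv 38: fwd; pos0(id38) recv 25: drop
Round 3: pos3(id15) recv 38: fwd
Round 4: pos0(id38) recv 38: ELECTED
Message ID 25 originates at pos 2; dropped at pos 0 in round 2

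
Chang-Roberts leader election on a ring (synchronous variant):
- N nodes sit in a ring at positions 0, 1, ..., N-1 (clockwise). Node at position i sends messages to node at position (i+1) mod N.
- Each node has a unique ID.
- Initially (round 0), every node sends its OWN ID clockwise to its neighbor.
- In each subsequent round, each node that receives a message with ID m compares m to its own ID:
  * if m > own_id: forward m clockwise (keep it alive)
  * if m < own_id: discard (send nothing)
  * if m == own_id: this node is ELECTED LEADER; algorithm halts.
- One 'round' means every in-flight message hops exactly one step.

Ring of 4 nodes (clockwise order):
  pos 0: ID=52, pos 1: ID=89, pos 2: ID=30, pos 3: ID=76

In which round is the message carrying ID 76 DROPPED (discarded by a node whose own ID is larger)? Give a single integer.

Round 1: pos1(id89) recv 52: drop; pos2(id30) recv 89: fwd; pos3(id76) recv 30: drop; pos0(id52) recv 76: fwd
Round 2: pos3(id76) recv 89: fwd; pos1(id89) recv 76: drop
Round 3: pos0(id52) recv 89: fwd
Round 4: pos1(id89) recv 89: ELECTED
Message ID 76 originates at pos 3; dropped at pos 1 in round 2

Answer: 2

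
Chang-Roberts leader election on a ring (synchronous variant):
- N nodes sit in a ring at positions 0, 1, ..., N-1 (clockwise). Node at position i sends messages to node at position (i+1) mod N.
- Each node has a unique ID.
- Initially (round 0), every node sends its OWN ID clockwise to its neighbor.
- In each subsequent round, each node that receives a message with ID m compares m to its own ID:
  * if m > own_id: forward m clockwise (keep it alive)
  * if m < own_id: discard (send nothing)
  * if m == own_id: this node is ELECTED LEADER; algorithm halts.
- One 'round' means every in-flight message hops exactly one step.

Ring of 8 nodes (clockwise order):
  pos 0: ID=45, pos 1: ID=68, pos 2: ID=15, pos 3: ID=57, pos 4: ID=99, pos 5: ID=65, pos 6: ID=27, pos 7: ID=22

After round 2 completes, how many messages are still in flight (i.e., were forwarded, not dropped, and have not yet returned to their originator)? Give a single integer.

Round 1: pos1(id68) recv 45: drop; pos2(id15) recv 68: fwd; pos3(id57) recv 15: drop; pos4(id99) recv 57: drop; pos5(id65) recv 99: fwd; pos6(id27) recv 65: fwd; pos7(id22) recv 27: fwd; pos0(id45) recv 22: drop
Round 2: pos3(id57) recv 68: fwd; pos6(id27) recv 99: fwd; pos7(id22) recv 65: fwd; pos0(id45) recv 27: drop
After round 2: 3 messages still in flight

Answer: 3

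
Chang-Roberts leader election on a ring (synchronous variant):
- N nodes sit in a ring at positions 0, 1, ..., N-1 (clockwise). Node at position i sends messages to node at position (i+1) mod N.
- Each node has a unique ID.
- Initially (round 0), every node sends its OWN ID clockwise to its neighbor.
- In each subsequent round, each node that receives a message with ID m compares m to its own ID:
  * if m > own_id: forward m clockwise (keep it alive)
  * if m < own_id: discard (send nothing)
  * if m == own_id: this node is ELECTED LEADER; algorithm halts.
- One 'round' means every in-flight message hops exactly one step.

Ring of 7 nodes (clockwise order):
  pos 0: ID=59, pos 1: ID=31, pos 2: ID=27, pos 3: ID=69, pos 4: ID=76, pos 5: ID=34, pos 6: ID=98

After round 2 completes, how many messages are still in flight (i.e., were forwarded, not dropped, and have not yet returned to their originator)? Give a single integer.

Round 1: pos1(id31) recv 59: fwd; pos2(id27) recv 31: fwd; pos3(id69) recv 27: drop; pos4(id76) recv 69: drop; pos5(id34) recv 76: fwd; pos6(id98) recv 34: drop; pos0(id59) recv 98: fwd
Round 2: pos2(id27) recv 59: fwd; pos3(id69) recv 31: drop; pos6(id98) recv 76: drop; pos1(id31) recv 98: fwd
After round 2: 2 messages still in flight

Answer: 2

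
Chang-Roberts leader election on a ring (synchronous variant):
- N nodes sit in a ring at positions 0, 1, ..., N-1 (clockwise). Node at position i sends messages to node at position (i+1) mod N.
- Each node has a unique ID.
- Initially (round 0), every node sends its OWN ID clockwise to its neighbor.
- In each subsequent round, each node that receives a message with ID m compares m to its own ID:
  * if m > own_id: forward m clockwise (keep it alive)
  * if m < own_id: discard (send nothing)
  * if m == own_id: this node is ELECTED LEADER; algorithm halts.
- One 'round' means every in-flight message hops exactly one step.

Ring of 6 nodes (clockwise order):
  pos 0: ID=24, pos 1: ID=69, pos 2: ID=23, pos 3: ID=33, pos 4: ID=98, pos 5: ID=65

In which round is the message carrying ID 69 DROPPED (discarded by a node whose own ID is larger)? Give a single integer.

Answer: 3

Derivation:
Round 1: pos1(id69) recv 24: drop; pos2(id23) recv 69: fwd; pos3(id33) recv 23: drop; pos4(id98) recv 33: drop; pos5(id65) recv 98: fwd; pos0(id24) recv 65: fwd
Round 2: pos3(id33) recv 69: fwd; pos0(id24) recv 98: fwd; pos1(id69) recv 65: drop
Round 3: pos4(id98) recv 69: drop; pos1(id69) recv 98: fwd
Round 4: pos2(id23) recv 98: fwd
Round 5: pos3(id33) recv 98: fwd
Round 6: pos4(id98) recv 98: ELECTED
Message ID 69 originates at pos 1; dropped at pos 4 in round 3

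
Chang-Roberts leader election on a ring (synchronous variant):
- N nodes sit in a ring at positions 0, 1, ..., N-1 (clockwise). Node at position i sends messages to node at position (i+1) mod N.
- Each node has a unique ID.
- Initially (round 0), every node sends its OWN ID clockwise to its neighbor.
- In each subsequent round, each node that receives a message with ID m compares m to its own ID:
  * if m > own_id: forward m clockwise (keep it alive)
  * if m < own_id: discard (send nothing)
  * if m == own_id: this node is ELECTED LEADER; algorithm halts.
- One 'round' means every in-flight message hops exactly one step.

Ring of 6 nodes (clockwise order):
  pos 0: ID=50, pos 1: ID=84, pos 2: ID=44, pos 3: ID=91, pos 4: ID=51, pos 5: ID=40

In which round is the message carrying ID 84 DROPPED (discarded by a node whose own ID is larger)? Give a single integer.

Answer: 2

Derivation:
Round 1: pos1(id84) recv 50: drop; pos2(id44) recv 84: fwd; pos3(id91) recv 44: drop; pos4(id51) recv 91: fwd; pos5(id40) recv 51: fwd; pos0(id50) recv 40: drop
Round 2: pos3(id91) recv 84: drop; pos5(id40) recv 91: fwd; pos0(id50) recv 51: fwd
Round 3: pos0(id50) recv 91: fwd; pos1(id84) recv 51: drop
Round 4: pos1(id84) recv 91: fwd
Round 5: pos2(id44) recv 91: fwd
Round 6: pos3(id91) recv 91: ELECTED
Message ID 84 originates at pos 1; dropped at pos 3 in round 2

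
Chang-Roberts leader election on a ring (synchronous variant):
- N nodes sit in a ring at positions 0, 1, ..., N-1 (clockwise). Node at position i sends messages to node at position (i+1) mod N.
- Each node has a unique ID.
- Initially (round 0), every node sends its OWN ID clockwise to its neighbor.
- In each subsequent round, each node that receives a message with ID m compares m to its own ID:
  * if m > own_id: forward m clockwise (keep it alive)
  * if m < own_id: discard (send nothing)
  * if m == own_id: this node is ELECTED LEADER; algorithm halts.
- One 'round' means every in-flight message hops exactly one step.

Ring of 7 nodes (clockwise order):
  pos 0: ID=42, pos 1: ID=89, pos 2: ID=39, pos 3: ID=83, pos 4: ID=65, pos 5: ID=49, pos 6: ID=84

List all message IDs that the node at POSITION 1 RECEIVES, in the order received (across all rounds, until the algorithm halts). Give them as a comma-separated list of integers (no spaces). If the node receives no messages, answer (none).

Round 1: pos1(id89) recv 42: drop; pos2(id39) recv 89: fwd; pos3(id83) recv 39: drop; pos4(id65) recv 83: fwd; pos5(id49) recv 65: fwd; pos6(id84) recv 49: drop; pos0(id42) recv 84: fwd
Round 2: pos3(id83) recv 89: fwd; pos5(id49) recv 83: fwd; pos6(id84) recv 65: drop; pos1(id89) recv 84: drop
Round 3: pos4(id65) recv 89: fwd; pos6(id84) recv 83: drop
Round 4: pos5(id49) recv 89: fwd
Round 5: pos6(id84) recv 89: fwd
Round 6: pos0(id42) recv 89: fwd
Round 7: pos1(id89) recv 89: ELECTED

Answer: 42,84,89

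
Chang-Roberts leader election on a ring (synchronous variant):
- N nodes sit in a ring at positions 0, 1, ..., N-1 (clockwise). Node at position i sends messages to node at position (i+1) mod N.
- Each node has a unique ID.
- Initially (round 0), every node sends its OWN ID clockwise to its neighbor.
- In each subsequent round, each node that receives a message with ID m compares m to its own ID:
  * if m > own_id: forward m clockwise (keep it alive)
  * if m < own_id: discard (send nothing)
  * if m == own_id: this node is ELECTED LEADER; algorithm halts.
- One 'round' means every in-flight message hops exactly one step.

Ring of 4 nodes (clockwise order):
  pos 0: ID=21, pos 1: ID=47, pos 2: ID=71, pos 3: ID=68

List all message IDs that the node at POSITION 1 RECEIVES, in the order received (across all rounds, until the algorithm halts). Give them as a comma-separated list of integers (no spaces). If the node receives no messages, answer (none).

Answer: 21,68,71

Derivation:
Round 1: pos1(id47) recv 21: drop; pos2(id71) recv 47: drop; pos3(id68) recv 71: fwd; pos0(id21) recv 68: fwd
Round 2: pos0(id21) recv 71: fwd; pos1(id47) recv 68: fwd
Round 3: pos1(id47) recv 71: fwd; pos2(id71) recv 68: drop
Round 4: pos2(id71) recv 71: ELECTED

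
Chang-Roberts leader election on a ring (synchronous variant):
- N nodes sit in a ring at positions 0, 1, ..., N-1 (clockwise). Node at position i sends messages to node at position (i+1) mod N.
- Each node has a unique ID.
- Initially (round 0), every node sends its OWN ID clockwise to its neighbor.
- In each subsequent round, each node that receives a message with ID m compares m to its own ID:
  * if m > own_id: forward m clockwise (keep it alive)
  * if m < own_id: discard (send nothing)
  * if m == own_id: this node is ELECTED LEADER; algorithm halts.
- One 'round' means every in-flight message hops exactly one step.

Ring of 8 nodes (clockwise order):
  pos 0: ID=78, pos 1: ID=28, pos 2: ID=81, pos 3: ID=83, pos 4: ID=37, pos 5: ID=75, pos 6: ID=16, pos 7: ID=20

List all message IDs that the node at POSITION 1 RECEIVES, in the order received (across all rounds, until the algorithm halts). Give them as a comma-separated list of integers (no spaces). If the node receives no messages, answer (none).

Answer: 78,83

Derivation:
Round 1: pos1(id28) recv 78: fwd; pos2(id81) recv 28: drop; pos3(id83) recv 81: drop; pos4(id37) recv 83: fwd; pos5(id75) recv 37: drop; pos6(id16) recv 75: fwd; pos7(id20) recv 16: drop; pos0(id78) recv 20: drop
Round 2: pos2(id81) recv 78: drop; pos5(id75) recv 83: fwd; pos7(id20) recv 75: fwd
Round 3: pos6(id16) recv 83: fwd; pos0(id78) recv 75: drop
Round 4: pos7(id20) recv 83: fwd
Round 5: pos0(id78) recv 83: fwd
Round 6: pos1(id28) recv 83: fwd
Round 7: pos2(id81) recv 83: fwd
Round 8: pos3(id83) recv 83: ELECTED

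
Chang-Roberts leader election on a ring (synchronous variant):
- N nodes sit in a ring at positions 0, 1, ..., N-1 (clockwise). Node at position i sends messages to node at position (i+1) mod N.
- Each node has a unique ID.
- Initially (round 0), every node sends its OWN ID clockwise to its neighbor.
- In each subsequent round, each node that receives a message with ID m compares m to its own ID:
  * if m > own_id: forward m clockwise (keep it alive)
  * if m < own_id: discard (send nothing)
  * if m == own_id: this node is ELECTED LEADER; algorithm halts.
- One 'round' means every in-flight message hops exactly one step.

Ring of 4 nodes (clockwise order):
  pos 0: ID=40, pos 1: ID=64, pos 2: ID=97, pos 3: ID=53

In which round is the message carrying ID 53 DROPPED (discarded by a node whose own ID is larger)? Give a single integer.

Answer: 2

Derivation:
Round 1: pos1(id64) recv 40: drop; pos2(id97) recv 64: drop; pos3(id53) recv 97: fwd; pos0(id40) recv 53: fwd
Round 2: pos0(id40) recv 97: fwd; pos1(id64) recv 53: drop
Round 3: pos1(id64) recv 97: fwd
Round 4: pos2(id97) recv 97: ELECTED
Message ID 53 originates at pos 3; dropped at pos 1 in round 2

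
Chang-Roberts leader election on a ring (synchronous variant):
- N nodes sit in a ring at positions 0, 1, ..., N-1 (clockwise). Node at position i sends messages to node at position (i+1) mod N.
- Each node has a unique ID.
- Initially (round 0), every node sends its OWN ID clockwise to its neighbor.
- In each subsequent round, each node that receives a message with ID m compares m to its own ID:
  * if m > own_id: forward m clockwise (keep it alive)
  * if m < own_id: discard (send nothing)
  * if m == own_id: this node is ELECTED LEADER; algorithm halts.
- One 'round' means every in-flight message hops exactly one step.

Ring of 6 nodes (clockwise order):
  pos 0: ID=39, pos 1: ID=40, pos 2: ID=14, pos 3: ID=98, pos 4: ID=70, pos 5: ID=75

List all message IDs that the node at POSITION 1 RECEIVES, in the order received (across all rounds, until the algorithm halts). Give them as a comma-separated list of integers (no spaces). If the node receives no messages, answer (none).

Answer: 39,75,98

Derivation:
Round 1: pos1(id40) recv 39: drop; pos2(id14) recv 40: fwd; pos3(id98) recv 14: drop; pos4(id70) recv 98: fwd; pos5(id75) recv 70: drop; pos0(id39) recv 75: fwd
Round 2: pos3(id98) recv 40: drop; pos5(id75) recv 98: fwd; pos1(id40) recv 75: fwd
Round 3: pos0(id39) recv 98: fwd; pos2(id14) recv 75: fwd
Round 4: pos1(id40) recv 98: fwd; pos3(id98) recv 75: drop
Round 5: pos2(id14) recv 98: fwd
Round 6: pos3(id98) recv 98: ELECTED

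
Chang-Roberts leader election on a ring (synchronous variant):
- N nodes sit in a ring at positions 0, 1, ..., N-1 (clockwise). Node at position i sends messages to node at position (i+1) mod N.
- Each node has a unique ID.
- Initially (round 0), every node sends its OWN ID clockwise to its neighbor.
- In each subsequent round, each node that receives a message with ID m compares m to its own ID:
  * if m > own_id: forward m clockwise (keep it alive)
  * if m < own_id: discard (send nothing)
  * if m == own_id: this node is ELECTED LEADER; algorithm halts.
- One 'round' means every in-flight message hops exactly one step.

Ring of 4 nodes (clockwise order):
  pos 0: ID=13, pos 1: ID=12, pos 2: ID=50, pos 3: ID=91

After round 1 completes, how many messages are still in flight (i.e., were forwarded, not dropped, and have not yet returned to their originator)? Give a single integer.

Answer: 2

Derivation:
Round 1: pos1(id12) recv 13: fwd; pos2(id50) recv 12: drop; pos3(id91) recv 50: drop; pos0(id13) recv 91: fwd
After round 1: 2 messages still in flight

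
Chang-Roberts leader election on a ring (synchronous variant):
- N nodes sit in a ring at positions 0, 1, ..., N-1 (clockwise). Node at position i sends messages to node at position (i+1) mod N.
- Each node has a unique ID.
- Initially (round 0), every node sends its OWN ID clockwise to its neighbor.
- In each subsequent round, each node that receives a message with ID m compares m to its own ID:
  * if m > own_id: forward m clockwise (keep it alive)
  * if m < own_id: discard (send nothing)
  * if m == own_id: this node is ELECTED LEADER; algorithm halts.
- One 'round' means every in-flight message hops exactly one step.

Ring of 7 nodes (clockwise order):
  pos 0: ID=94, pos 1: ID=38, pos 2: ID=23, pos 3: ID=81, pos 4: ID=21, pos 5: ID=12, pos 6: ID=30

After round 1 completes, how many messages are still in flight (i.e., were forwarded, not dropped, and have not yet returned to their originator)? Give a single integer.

Round 1: pos1(id38) recv 94: fwd; pos2(id23) recv 38: fwd; pos3(id81) recv 23: drop; pos4(id21) recv 81: fwd; pos5(id12) recv 21: fwd; pos6(id30) recv 12: drop; pos0(id94) recv 30: drop
After round 1: 4 messages still in flight

Answer: 4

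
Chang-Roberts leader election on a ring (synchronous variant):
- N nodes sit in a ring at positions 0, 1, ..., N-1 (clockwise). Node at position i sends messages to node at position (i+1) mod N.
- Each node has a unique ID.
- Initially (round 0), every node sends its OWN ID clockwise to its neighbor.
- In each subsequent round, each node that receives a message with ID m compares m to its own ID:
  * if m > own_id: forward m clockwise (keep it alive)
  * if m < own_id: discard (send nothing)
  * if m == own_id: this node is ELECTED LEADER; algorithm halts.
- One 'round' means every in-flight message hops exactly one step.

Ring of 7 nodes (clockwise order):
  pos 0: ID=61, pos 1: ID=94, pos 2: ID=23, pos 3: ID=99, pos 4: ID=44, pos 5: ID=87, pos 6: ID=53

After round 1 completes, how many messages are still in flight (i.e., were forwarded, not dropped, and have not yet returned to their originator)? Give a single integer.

Answer: 3

Derivation:
Round 1: pos1(id94) recv 61: drop; pos2(id23) recv 94: fwd; pos3(id99) recv 23: drop; pos4(id44) recv 99: fwd; pos5(id87) recv 44: drop; pos6(id53) recv 87: fwd; pos0(id61) recv 53: drop
After round 1: 3 messages still in flight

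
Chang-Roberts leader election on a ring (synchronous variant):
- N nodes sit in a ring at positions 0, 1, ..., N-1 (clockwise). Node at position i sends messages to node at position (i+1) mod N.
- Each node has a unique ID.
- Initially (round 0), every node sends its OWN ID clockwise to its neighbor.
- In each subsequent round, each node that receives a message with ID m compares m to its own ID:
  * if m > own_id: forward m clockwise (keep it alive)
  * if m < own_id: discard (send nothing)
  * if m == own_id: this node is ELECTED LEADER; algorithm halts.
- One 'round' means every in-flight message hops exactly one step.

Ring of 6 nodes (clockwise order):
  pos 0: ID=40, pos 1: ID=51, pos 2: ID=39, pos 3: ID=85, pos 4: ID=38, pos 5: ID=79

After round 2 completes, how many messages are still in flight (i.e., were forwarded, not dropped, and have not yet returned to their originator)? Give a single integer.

Answer: 2

Derivation:
Round 1: pos1(id51) recv 40: drop; pos2(id39) recv 51: fwd; pos3(id85) recv 39: drop; pos4(id38) recv 85: fwd; pos5(id79) recv 38: drop; pos0(id40) recv 79: fwd
Round 2: pos3(id85) recv 51: drop; pos5(id79) recv 85: fwd; pos1(id51) recv 79: fwd
After round 2: 2 messages still in flight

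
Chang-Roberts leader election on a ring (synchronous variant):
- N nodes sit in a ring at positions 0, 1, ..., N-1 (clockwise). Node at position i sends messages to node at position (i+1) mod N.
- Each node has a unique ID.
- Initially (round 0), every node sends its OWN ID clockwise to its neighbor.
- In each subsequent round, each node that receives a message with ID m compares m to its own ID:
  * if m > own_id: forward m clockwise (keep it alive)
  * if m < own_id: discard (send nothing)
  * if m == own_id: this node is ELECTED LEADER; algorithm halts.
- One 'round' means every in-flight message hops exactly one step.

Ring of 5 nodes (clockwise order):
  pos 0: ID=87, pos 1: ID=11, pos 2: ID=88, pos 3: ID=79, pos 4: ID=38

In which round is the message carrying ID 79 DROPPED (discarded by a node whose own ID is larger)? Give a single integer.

Round 1: pos1(id11) recv 87: fwd; pos2(id88) recv 11: drop; pos3(id79) recv 88: fwd; pos4(id38) recv 79: fwd; pos0(id87) recv 38: drop
Round 2: pos2(id88) recv 87: drop; pos4(id38) recv 88: fwd; pos0(id87) recv 79: drop
Round 3: pos0(id87) recv 88: fwd
Round 4: pos1(id11) recv 88: fwd
Round 5: pos2(id88) recv 88: ELECTED
Message ID 79 originates at pos 3; dropped at pos 0 in round 2

Answer: 2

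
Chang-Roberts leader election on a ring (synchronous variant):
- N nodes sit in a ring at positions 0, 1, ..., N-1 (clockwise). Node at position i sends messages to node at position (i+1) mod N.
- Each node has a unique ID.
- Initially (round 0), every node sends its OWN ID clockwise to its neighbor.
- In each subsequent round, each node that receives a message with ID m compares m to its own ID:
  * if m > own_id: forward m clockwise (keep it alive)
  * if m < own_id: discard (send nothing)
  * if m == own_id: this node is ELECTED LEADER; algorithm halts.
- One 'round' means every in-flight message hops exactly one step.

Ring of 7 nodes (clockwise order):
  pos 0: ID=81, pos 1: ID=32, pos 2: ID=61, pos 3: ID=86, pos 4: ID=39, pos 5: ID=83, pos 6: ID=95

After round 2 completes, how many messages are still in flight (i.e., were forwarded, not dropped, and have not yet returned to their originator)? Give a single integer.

Answer: 3

Derivation:
Round 1: pos1(id32) recv 81: fwd; pos2(id61) recv 32: drop; pos3(id86) recv 61: drop; pos4(id39) recv 86: fwd; pos5(id83) recv 39: drop; pos6(id95) recv 83: drop; pos0(id81) recv 95: fwd
Round 2: pos2(id61) recv 81: fwd; pos5(id83) recv 86: fwd; pos1(id32) recv 95: fwd
After round 2: 3 messages still in flight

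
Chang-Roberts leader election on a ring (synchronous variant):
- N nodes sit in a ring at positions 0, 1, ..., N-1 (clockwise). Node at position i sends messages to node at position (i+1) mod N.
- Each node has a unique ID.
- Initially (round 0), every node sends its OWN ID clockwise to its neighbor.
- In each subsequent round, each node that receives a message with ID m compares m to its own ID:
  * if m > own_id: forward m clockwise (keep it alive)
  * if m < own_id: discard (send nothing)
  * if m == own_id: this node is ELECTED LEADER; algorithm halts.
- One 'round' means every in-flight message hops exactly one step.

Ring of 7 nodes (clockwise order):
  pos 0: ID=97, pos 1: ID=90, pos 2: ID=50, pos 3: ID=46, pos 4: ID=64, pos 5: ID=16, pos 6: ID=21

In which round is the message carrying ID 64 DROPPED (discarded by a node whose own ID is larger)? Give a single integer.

Round 1: pos1(id90) recv 97: fwd; pos2(id50) recv 90: fwd; pos3(id46) recv 50: fwd; pos4(id64) recv 46: drop; pos5(id16) recv 64: fwd; pos6(id21) recv 16: drop; pos0(id97) recv 21: drop
Round 2: pos2(id50) recv 97: fwd; pos3(id46) recv 90: fwd; pos4(id64) recv 50: drop; pos6(id21) recv 64: fwd
Round 3: pos3(id46) recv 97: fwd; pos4(id64) recv 90: fwd; pos0(id97) recv 64: drop
Round 4: pos4(id64) recv 97: fwd; pos5(id16) recv 90: fwd
Round 5: pos5(id16) recv 97: fwd; pos6(id21) recv 90: fwd
Round 6: pos6(id21) recv 97: fwd; pos0(id97) recv 90: drop
Round 7: pos0(id97) recv 97: ELECTED
Message ID 64 originates at pos 4; dropped at pos 0 in round 3

Answer: 3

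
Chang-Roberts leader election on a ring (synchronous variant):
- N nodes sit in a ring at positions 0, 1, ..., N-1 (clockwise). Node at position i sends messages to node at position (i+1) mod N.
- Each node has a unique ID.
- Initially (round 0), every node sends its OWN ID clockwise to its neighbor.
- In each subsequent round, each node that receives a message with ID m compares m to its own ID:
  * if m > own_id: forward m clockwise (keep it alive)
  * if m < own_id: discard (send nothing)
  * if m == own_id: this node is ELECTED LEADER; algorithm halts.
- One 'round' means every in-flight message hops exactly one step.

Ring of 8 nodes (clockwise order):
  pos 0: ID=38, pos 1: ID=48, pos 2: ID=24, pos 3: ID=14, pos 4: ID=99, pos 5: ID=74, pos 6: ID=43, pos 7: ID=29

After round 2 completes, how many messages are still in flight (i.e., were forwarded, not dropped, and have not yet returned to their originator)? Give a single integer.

Answer: 4

Derivation:
Round 1: pos1(id48) recv 38: drop; pos2(id24) recv 48: fwd; pos3(id14) recv 24: fwd; pos4(id99) recv 14: drop; pos5(id74) recv 99: fwd; pos6(id43) recv 74: fwd; pos7(id29) recv 43: fwd; pos0(id38) recv 29: drop
Round 2: pos3(id14) recv 48: fwd; pos4(id99) recv 24: drop; pos6(id43) recv 99: fwd; pos7(id29) recv 74: fwd; pos0(id38) recv 43: fwd
After round 2: 4 messages still in flight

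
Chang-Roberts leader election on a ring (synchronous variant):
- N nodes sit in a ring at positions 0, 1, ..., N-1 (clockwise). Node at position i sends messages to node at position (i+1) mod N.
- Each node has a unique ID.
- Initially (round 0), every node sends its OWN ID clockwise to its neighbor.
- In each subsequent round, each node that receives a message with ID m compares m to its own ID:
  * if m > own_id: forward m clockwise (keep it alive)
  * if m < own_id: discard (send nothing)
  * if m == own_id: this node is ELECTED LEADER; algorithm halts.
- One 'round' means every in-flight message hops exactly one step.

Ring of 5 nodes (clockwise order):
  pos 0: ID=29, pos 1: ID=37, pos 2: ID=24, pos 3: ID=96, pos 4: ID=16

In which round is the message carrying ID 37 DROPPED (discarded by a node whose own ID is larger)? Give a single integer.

Answer: 2

Derivation:
Round 1: pos1(id37) recv 29: drop; pos2(id24) recv 37: fwd; pos3(id96) recv 24: drop; pos4(id16) recv 96: fwd; pos0(id29) recv 16: drop
Round 2: pos3(id96) recv 37: drop; pos0(id29) recv 96: fwd
Round 3: pos1(id37) recv 96: fwd
Round 4: pos2(id24) recv 96: fwd
Round 5: pos3(id96) recv 96: ELECTED
Message ID 37 originates at pos 1; dropped at pos 3 in round 2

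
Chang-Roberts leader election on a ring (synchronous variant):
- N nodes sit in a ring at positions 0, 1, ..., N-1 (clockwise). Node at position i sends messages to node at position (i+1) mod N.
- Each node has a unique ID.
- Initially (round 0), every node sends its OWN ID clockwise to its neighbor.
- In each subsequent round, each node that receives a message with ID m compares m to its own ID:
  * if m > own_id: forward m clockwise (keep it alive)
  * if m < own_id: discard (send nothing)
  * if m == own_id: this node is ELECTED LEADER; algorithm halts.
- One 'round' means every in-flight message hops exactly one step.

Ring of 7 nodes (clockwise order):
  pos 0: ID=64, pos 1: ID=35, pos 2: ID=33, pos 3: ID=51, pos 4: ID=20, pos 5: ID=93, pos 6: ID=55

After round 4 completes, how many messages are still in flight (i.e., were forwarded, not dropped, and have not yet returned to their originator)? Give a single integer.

Answer: 2

Derivation:
Round 1: pos1(id35) recv 64: fwd; pos2(id33) recv 35: fwd; pos3(id51) recv 33: drop; pos4(id20) recv 51: fwd; pos5(id93) recv 20: drop; pos6(id55) recv 93: fwd; pos0(id64) recv 55: drop
Round 2: pos2(id33) recv 64: fwd; pos3(id51) recv 35: drop; pos5(id93) recv 51: drop; pos0(id64) recv 93: fwd
Round 3: pos3(id51) recv 64: fwd; pos1(id35) recv 93: fwd
Round 4: pos4(id20) recv 64: fwd; pos2(id33) recv 93: fwd
After round 4: 2 messages still in flight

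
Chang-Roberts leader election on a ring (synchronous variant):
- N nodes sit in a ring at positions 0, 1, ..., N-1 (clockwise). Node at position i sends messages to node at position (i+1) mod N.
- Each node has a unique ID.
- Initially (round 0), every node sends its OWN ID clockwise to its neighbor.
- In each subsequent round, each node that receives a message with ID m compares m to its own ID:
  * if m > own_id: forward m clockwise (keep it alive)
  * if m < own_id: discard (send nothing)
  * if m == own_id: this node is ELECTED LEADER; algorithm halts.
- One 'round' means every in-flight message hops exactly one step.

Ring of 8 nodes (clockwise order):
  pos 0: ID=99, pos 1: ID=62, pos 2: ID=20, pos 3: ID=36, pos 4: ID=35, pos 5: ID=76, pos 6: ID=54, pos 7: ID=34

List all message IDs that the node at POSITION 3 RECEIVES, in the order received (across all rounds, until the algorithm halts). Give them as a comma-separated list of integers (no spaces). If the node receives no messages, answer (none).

Answer: 20,62,99

Derivation:
Round 1: pos1(id62) recv 99: fwd; pos2(id20) recv 62: fwd; pos3(id36) recv 20: drop; pos4(id35) recv 36: fwd; pos5(id76) recv 35: drop; pos6(id54) recv 76: fwd; pos7(id34) recv 54: fwd; pos0(id99) recv 34: drop
Round 2: pos2(id20) recv 99: fwd; pos3(id36) recv 62: fwd; pos5(id76) recv 36: drop; pos7(id34) recv 76: fwd; pos0(id99) recv 54: drop
Round 3: pos3(id36) recv 99: fwd; pos4(id35) recv 62: fwd; pos0(id99) recv 76: drop
Round 4: pos4(id35) recv 99: fwd; pos5(id76) recv 62: drop
Round 5: pos5(id76) recv 99: fwd
Round 6: pos6(id54) recv 99: fwd
Round 7: pos7(id34) recv 99: fwd
Round 8: pos0(id99) recv 99: ELECTED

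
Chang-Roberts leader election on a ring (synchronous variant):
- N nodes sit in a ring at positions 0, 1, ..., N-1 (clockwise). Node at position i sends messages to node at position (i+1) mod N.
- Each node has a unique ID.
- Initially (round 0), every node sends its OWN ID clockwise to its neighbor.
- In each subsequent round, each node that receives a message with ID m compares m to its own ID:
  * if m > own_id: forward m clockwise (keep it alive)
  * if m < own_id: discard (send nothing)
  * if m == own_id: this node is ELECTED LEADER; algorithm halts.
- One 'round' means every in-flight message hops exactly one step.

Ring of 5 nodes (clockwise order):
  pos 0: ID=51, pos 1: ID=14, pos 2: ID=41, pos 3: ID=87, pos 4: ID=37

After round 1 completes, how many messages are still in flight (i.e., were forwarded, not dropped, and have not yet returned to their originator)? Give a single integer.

Answer: 2

Derivation:
Round 1: pos1(id14) recv 51: fwd; pos2(id41) recv 14: drop; pos3(id87) recv 41: drop; pos4(id37) recv 87: fwd; pos0(id51) recv 37: drop
After round 1: 2 messages still in flight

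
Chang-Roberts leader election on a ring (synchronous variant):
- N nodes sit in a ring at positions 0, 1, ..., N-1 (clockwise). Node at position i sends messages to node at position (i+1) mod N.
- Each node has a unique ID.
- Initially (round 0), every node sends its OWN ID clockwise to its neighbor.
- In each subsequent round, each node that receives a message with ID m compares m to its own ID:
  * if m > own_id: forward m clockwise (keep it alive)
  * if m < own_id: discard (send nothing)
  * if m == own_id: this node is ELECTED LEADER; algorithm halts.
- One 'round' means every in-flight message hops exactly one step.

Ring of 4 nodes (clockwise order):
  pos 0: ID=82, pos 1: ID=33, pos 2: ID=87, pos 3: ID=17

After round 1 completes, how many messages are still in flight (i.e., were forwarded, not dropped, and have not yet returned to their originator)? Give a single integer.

Round 1: pos1(id33) recv 82: fwd; pos2(id87) recv 33: drop; pos3(id17) recv 87: fwd; pos0(id82) recv 17: drop
After round 1: 2 messages still in flight

Answer: 2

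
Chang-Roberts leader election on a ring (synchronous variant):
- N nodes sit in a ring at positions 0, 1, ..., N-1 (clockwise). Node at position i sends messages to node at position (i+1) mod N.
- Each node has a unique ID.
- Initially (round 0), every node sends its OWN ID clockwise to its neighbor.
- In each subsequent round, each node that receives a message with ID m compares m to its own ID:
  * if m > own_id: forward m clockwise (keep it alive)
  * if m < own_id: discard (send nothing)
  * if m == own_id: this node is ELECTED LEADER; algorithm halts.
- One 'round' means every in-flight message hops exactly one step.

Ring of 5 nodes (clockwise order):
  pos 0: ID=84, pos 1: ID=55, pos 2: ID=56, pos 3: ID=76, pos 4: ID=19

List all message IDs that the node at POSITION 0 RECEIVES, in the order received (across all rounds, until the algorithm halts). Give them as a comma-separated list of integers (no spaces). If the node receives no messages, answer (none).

Round 1: pos1(id55) recv 84: fwd; pos2(id56) recv 55: drop; pos3(id76) recv 56: drop; pos4(id19) recv 76: fwd; pos0(id84) recv 19: drop
Round 2: pos2(id56) recv 84: fwd; pos0(id84) recv 76: drop
Round 3: pos3(id76) recv 84: fwd
Round 4: pos4(id19) recv 84: fwd
Round 5: pos0(id84) recv 84: ELECTED

Answer: 19,76,84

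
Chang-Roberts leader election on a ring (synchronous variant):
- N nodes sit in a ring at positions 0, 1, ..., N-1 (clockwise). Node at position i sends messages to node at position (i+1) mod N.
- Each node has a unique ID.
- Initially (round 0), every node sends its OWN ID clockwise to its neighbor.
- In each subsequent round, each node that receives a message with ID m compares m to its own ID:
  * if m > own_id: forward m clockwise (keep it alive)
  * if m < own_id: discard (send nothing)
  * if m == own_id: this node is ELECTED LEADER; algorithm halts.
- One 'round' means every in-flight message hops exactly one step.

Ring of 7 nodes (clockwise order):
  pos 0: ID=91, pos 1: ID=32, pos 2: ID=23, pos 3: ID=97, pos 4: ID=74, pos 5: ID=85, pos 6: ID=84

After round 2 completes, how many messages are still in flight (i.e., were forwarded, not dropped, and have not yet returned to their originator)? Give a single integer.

Answer: 2

Derivation:
Round 1: pos1(id32) recv 91: fwd; pos2(id23) recv 32: fwd; pos3(id97) recv 23: drop; pos4(id74) recv 97: fwd; pos5(id85) recv 74: drop; pos6(id84) recv 85: fwd; pos0(id91) recv 84: drop
Round 2: pos2(id23) recv 91: fwd; pos3(id97) recv 32: drop; pos5(id85) recv 97: fwd; pos0(id91) recv 85: drop
After round 2: 2 messages still in flight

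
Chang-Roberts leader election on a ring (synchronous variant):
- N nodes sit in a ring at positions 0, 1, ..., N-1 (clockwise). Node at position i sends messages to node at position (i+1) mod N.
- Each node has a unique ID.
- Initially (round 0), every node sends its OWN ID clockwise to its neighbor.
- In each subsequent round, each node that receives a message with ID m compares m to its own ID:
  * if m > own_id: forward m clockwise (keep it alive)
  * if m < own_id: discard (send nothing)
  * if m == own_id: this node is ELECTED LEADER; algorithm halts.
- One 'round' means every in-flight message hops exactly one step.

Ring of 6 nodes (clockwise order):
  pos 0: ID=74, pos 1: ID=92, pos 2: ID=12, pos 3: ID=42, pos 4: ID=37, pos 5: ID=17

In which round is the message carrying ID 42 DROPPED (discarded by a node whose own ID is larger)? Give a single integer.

Round 1: pos1(id92) recv 74: drop; pos2(id12) recv 92: fwd; pos3(id42) recv 12: drop; pos4(id37) recv 42: fwd; pos5(id17) recv 37: fwd; pos0(id74) recv 17: drop
Round 2: pos3(id42) recv 92: fwd; pos5(id17) recv 42: fwd; pos0(id74) recv 37: drop
Round 3: pos4(id37) recv 92: fwd; pos0(id74) recv 42: drop
Round 4: pos5(id17) recv 92: fwd
Round 5: pos0(id74) recv 92: fwd
Round 6: pos1(id92) recv 92: ELECTED
Message ID 42 originates at pos 3; dropped at pos 0 in round 3

Answer: 3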